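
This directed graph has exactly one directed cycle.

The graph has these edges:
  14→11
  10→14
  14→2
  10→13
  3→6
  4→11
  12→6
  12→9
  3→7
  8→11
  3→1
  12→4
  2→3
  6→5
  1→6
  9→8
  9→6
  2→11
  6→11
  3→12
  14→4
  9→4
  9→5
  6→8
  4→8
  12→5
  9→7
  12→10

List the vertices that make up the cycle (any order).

2, 3, 10, 12, 14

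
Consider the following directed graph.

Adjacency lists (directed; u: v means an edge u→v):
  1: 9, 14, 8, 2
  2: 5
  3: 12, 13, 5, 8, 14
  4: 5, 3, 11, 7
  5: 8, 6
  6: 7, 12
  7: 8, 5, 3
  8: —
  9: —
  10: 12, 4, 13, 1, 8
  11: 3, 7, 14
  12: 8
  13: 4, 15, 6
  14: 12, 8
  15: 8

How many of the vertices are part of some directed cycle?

A vertex is on a directed cycle iff it belongs to a strongly connected component of size ≥ 2 (or has a self-loop).
The vertices on cycles are {3, 4, 5, 6, 7, 11, 13} — 7 in total.

7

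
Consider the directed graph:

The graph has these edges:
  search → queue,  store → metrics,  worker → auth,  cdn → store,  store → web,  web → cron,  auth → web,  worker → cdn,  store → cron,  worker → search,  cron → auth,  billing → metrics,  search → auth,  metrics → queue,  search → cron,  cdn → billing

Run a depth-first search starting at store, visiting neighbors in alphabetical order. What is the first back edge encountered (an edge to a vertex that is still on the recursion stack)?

web->cron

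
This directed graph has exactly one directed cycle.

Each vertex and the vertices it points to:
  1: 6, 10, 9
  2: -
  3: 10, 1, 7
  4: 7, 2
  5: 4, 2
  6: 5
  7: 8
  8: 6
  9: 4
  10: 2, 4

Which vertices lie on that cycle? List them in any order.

DFS with gray/black marking from 7:
7 gray
  8 gray
    6 gray
      5 gray
        4 gray
          4→7: 7 is gray → back edge
Back edge closes the cycle 7 → 8 → 6 → 5 → 4 → 7; its vertices are {4, 5, 6, 7, 8}.

4, 5, 6, 7, 8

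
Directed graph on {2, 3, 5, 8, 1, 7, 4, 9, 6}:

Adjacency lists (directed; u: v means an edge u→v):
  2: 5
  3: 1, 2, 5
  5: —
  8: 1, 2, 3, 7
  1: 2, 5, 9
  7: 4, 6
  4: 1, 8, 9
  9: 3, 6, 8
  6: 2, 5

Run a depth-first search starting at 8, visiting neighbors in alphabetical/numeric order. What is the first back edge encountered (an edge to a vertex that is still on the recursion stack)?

DFS from 8 (visiting neighbors in alphabetical/numeric order); mark gray on enter, black on exit:
8 gray
  1 gray
    2 gray
      5 gray
      5 black
    2 black
    1→5: 5 black — skip
    9 gray
      3 gray
        3→1: 1 is gray → back edge
First back edge: 3 → 1.

3→1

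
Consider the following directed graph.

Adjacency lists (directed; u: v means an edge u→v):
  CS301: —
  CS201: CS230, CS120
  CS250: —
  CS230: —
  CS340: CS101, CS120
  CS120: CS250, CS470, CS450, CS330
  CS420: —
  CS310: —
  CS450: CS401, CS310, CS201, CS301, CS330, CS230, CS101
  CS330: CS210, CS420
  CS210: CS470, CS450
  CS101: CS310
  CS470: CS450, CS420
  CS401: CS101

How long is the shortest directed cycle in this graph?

3

For each vertex v, BFS finds the shortest path from v back to v.
The shortest such closed walk is CS120 → CS450 → CS201 → CS120, length 3.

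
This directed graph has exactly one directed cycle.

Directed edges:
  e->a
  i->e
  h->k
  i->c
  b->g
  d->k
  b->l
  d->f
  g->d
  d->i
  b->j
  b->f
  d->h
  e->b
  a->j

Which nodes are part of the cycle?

DFS with gray/black marking from d:
d gray
  f gray
  f black
  k gray
  k black
  h gray
    h→k: k black — skip
  h black
  i gray
    e gray
      b gray
        j gray
        j black
        g gray
          g→d: d is gray → back edge
Back edge closes the cycle d → i → e → b → g → d; its vertices are {b, d, e, g, i}.

b, d, e, g, i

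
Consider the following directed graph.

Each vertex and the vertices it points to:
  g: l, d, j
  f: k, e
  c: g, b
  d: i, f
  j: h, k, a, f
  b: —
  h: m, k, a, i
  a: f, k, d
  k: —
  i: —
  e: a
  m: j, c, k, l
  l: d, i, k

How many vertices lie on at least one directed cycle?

A vertex is on a directed cycle iff it belongs to a strongly connected component of size ≥ 2 (or has a self-loop).
The vertices on cycles are {a, c, d, e, f, g, h, j, m} — 9 in total.

9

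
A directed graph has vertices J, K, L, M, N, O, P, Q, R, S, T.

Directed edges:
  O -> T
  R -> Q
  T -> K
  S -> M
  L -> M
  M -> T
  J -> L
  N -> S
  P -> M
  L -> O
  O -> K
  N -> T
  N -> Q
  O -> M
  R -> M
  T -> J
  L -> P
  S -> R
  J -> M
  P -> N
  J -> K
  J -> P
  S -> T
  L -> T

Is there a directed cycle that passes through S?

Yes

S is on a cycle iff S can reach itself via ≥1 edge.
S → T → J → P → N → S — yes.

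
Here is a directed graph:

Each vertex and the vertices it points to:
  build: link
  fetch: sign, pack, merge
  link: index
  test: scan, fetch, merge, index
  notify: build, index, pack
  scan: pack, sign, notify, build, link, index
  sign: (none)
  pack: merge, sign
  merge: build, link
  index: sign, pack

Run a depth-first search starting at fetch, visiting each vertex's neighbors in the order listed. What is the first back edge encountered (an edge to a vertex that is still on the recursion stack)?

index→pack

DFS from fetch (visiting each vertex's neighbors in the order listed); mark gray on enter, black on exit:
fetch gray
  sign gray
  sign black
  pack gray
    merge gray
      build gray
        link gray
          index gray
            index→sign: sign black — skip
            index→pack: pack is gray → back edge
First back edge: index → pack.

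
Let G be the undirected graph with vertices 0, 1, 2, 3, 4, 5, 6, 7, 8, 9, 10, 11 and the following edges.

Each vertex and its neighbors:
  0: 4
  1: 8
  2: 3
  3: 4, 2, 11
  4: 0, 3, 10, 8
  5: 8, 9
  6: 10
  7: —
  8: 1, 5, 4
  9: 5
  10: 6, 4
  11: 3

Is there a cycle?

DFS, tracking each vertex's parent; an edge to a visited non-parent vertex closes a cycle.
Start from 6:
visit 6 (parent –)
  visit 10 (parent 6)
    10–6: parent, skip
    visit 4 (parent 10)
      visit 0 (parent 4)
        0–4: parent, skip
      visit 3 (parent 4)
        3–4: parent, skip
        visit 2 (parent 3)
          2–3: parent, skip
        visit 11 (parent 3)
          11–3: parent, skip
      4–10: parent, skip
      visit 8 (parent 4)
        visit 1 (parent 8)
          1–8: parent, skip
        visit 5 (parent 8)
          5–8: parent, skip
          visit 9 (parent 5)
            9–5: parent, skip
        8–4: parent, skip
visit 7 (parent –)
No non-parent visited neighbor found — the graph is a forest.

No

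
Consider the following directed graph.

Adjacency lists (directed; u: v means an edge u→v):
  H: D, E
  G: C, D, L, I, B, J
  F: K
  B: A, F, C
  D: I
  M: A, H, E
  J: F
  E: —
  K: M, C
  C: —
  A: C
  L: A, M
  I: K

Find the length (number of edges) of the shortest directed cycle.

5

For each vertex v, BFS finds the shortest path from v back to v.
The shortest such closed walk is D → I → K → M → H → D, length 5.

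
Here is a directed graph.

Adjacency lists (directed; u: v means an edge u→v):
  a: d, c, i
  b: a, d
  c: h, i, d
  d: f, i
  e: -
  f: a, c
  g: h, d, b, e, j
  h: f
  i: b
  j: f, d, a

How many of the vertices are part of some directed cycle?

7

A vertex is on a directed cycle iff it belongs to a strongly connected component of size ≥ 2 (or has a self-loop).
The vertices on cycles are {a, b, c, d, f, h, i} — 7 in total.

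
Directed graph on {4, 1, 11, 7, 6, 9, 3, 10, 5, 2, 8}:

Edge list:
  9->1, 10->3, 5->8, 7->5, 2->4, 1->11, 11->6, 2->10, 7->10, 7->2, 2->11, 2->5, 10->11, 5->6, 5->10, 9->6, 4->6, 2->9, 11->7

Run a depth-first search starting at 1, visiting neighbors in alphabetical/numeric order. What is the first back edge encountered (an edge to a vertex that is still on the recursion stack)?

10->11

DFS from 1 (visiting neighbors in alphabetical/numeric order); mark gray on enter, black on exit:
1 gray
  11 gray
    6 gray
    6 black
    7 gray
      2 gray
        4 gray
          4→6: 6 black — skip
        4 black
        5 gray
          5→6: 6 black — skip
          8 gray
          8 black
          10 gray
            3 gray
            3 black
            10→11: 11 is gray → back edge
First back edge: 10 → 11.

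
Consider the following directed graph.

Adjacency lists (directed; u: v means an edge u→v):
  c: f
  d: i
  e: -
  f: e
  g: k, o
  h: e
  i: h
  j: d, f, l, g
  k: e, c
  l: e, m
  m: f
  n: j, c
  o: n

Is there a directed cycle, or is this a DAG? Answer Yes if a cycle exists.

Yes

DFS with white/gray/black marking, starting from k:
k gray
  e gray
  e black
  c gray
    f gray
      f→e: e black — skip
    f black
  c black
k black
d gray
  i gray
    h gray
      h→e: e black — skip
    h black
  i black
d black
g gray
  g→k: k black — skip
  o gray
    n gray
      j gray
        j→d: d black — skip
        j→f: f black — skip
        l gray
          l→e: e black — skip
          m gray
            m→f: f black — skip
          m black
        l black
        j→g: g is gray → back edge
Back edge found, so a cycle exists: g → o → n → j → g.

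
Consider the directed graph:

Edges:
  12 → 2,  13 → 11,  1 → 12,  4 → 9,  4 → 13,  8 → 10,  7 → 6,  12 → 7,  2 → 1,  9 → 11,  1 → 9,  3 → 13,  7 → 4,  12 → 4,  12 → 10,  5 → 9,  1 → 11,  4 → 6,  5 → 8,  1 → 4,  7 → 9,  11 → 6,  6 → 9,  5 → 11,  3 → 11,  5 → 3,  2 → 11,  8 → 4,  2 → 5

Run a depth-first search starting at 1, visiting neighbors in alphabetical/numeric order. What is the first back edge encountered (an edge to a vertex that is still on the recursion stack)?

DFS from 1 (visiting neighbors in alphabetical/numeric order); mark gray on enter, black on exit:
1 gray
  4 gray
    6 gray
      9 gray
        11 gray
          11→6: 6 is gray → back edge
First back edge: 11 → 6.

11->6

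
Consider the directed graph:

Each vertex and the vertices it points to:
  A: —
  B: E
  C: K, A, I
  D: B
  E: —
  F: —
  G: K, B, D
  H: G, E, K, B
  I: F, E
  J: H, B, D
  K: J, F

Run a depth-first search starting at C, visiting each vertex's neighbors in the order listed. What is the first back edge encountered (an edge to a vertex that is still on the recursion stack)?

DFS from C (visiting each vertex's neighbors in the order listed); mark gray on enter, black on exit:
C gray
  K gray
    J gray
      H gray
        G gray
          G→K: K is gray → back edge
First back edge: G → K.

G->K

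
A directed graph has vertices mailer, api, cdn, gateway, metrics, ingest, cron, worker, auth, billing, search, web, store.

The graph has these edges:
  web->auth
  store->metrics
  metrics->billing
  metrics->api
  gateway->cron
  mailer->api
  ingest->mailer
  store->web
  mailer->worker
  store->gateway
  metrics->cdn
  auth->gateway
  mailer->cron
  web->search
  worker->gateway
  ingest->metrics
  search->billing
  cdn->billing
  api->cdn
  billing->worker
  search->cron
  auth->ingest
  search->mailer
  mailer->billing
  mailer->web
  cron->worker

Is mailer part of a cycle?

Yes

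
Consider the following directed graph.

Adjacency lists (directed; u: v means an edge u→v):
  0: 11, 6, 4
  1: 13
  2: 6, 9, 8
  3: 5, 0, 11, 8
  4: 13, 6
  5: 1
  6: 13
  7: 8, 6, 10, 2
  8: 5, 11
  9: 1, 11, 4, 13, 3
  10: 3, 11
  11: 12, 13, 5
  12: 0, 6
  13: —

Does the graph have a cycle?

DFS with white/gray/black marking, starting from 8:
8 gray
  5 gray
    1 gray
      13 gray
      13 black
    1 black
  5 black
  11 gray
    12 gray
      0 gray
        0→11: 11 is gray → back edge
Back edge found, so a cycle exists: 11 → 12 → 0 → 11.

Yes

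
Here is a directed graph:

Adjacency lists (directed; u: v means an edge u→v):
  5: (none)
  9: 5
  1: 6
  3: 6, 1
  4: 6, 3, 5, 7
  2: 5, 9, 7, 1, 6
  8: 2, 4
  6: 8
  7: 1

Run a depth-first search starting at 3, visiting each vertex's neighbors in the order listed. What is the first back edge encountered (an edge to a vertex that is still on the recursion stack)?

1→6

DFS from 3 (visiting each vertex's neighbors in the order listed); mark gray on enter, black on exit:
3 gray
  6 gray
    8 gray
      2 gray
        5 gray
        5 black
        9 gray
          9→5: 5 black — skip
        9 black
        7 gray
          1 gray
            1→6: 6 is gray → back edge
First back edge: 1 → 6.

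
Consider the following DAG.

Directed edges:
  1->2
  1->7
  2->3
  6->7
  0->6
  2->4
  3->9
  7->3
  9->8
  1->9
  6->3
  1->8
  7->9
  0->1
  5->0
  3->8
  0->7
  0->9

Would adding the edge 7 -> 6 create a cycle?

Adding 7→6 creates a cycle iff 6 can already reach 7.
Path from 6: 6 → 7.
So 6 → … → 7 → 6 is a cycle.

Yes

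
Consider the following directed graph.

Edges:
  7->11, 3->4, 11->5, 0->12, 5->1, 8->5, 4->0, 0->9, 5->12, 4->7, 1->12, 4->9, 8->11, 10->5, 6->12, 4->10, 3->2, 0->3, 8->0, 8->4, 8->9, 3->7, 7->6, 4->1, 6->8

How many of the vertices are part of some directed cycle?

6

A vertex is on a directed cycle iff it belongs to a strongly connected component of size ≥ 2 (or has a self-loop).
The vertices on cycles are {0, 3, 4, 6, 7, 8} — 6 in total.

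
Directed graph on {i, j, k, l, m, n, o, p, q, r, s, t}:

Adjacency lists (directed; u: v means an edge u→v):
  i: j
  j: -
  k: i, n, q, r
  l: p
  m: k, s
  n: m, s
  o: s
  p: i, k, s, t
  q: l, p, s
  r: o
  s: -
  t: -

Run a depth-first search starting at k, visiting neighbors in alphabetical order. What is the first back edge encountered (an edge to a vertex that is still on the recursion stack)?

m->k

DFS from k (visiting neighbors in alphabetical order); mark gray on enter, black on exit:
k gray
  i gray
    j gray
    j black
  i black
  n gray
    m gray
      m→k: k is gray → back edge
First back edge: m → k.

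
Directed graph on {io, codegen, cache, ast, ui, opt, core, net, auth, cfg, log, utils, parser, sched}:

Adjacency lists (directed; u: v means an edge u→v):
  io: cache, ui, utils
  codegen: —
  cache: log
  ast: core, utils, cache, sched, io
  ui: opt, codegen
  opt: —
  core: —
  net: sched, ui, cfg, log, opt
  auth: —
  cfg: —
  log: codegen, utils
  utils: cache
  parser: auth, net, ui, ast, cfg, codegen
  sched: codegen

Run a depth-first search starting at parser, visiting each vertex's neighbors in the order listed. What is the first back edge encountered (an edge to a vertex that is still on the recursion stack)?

DFS from parser (visiting each vertex's neighbors in the order listed); mark gray on enter, black on exit:
parser gray
  auth gray
  auth black
  net gray
    sched gray
      codegen gray
      codegen black
    sched black
    ui gray
      opt gray
      opt black
      ui→codegen: codegen black — skip
    ui black
    cfg gray
    cfg black
    log gray
      log→codegen: codegen black — skip
      utils gray
        cache gray
          cache→log: log is gray → back edge
First back edge: cache → log.

cache->log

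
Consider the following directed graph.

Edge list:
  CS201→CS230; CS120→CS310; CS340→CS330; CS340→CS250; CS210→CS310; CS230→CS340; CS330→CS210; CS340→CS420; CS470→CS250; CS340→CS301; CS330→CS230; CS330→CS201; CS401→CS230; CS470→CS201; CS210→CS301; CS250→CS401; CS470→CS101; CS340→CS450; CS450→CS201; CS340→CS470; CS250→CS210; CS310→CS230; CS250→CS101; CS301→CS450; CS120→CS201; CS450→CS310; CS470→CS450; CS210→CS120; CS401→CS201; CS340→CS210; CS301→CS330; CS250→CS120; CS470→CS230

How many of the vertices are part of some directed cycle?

12

A vertex is on a directed cycle iff it belongs to a strongly connected component of size ≥ 2 (or has a self-loop).
The vertices on cycles are {CS120, CS201, CS210, CS230, CS250, CS301, CS310, CS330, CS340, CS401, CS450, CS470} — 12 in total.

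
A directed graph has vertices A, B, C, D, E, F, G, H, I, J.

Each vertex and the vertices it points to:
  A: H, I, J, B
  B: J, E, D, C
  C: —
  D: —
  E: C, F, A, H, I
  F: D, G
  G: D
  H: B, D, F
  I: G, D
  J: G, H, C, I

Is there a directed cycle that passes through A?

Yes

A is on a cycle iff A can reach itself via ≥1 edge.
A → B → E → A — yes.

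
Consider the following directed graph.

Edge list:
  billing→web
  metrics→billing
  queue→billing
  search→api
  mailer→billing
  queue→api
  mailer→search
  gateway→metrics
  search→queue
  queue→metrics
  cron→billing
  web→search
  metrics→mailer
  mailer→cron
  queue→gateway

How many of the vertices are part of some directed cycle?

8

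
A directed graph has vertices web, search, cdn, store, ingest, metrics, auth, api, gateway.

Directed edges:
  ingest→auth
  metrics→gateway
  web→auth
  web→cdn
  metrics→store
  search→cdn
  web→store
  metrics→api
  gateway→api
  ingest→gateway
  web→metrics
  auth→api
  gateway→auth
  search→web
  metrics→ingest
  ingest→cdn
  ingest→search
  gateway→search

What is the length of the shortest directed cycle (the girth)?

For each vertex v, BFS finds the shortest path from v back to v.
The shortest such closed walk is web → metrics → ingest → search → web, length 4.

4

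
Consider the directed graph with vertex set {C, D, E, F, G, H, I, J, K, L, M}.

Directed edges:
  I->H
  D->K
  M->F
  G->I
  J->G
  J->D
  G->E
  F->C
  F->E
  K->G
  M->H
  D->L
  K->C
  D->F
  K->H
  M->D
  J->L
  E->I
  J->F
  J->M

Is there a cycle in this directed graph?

No

DFS with white/gray/black marking, starting from L:
L gray
L black
C gray
C black
D gray
  K gray
    H gray
    H black
    K→C: C black — skip
    G gray
      E gray
        I gray
          I→H: H black — skip
        I black
      E black
      G→I: I black — skip
    G black
  K black
  D→L: L black — skip
  F gray
    F→C: C black — skip
    F→E: E black — skip
  F black
D black
J gray
  J→F: F black — skip
  M gray
    M→H: H black — skip
    M→D: D black — skip
    M→F: F black — skip
  M black
  J→G: G black — skip
  J→L: L black — skip
  J→D: D black — skip
J black
Every edge goes to a white or black vertex — no back edge, so the graph is acyclic.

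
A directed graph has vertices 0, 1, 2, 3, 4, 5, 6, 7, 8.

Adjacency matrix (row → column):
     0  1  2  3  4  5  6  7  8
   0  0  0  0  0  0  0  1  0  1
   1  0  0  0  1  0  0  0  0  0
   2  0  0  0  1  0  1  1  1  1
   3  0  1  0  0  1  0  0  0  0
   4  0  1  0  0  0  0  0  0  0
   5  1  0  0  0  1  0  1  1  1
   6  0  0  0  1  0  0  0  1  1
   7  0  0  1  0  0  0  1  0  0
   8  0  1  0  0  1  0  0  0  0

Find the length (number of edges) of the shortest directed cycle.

2

For each vertex v, BFS finds the shortest path from v back to v.
The shortest such closed walk is 2 → 7 → 2, length 2.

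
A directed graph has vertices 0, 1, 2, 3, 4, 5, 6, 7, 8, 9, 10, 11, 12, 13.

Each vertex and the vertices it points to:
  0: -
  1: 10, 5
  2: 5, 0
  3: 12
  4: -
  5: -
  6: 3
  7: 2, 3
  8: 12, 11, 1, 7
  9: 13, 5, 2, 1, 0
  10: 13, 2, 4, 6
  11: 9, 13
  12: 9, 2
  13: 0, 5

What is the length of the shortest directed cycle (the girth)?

For each vertex v, BFS finds the shortest path from v back to v.
The shortest such closed walk is 1 → 10 → 6 → 3 → 12 → 9 → 1, length 6.

6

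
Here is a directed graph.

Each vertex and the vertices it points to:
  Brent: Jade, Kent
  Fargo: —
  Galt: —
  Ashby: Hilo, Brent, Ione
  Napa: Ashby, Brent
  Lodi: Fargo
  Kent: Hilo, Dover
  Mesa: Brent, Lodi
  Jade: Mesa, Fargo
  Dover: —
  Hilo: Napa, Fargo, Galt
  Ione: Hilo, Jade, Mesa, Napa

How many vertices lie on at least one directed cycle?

A vertex is on a directed cycle iff it belongs to a strongly connected component of size ≥ 2 (or has a self-loop).
The vertices on cycles are {Hilo, Ione, Jade, Kent, Mesa, Napa, Ashby, Brent} — 8 in total.

8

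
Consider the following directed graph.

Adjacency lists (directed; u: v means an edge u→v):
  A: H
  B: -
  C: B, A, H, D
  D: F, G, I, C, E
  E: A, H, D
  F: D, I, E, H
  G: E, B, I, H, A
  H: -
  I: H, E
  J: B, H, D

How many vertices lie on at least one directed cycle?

A vertex is on a directed cycle iff it belongs to a strongly connected component of size ≥ 2 (or has a self-loop).
The vertices on cycles are {C, D, E, F, G, I} — 6 in total.

6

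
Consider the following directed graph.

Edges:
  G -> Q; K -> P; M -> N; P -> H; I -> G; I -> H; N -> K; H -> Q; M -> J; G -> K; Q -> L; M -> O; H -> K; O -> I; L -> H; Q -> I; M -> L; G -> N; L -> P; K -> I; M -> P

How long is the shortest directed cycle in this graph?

3

For each vertex v, BFS finds the shortest path from v back to v.
The shortest such closed walk is I → G → Q → I, length 3.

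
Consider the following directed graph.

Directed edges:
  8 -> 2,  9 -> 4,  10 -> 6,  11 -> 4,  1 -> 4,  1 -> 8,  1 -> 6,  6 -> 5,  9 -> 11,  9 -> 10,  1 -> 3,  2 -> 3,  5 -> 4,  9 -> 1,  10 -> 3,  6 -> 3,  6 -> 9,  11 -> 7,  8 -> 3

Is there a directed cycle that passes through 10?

10 is on a cycle iff 10 can reach itself via ≥1 edge.
10 → 6 → 9 → 10 — yes.

Yes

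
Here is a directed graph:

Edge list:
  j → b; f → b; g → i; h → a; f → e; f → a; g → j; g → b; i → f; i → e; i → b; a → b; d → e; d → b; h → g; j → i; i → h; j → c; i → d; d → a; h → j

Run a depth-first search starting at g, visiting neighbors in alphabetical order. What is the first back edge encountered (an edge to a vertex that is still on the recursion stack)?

h->g

DFS from g (visiting neighbors in alphabetical order); mark gray on enter, black on exit:
g gray
  b gray
  b black
  i gray
    i→b: b black — skip
    d gray
      a gray
        a→b: b black — skip
      a black
      d→b: b black — skip
      e gray
      e black
    d black
    i→e: e black — skip
    f gray
      f→a: a black — skip
      f→b: b black — skip
      f→e: e black — skip
    f black
    h gray
      h→a: a black — skip
      h→g: g is gray → back edge
First back edge: h → g.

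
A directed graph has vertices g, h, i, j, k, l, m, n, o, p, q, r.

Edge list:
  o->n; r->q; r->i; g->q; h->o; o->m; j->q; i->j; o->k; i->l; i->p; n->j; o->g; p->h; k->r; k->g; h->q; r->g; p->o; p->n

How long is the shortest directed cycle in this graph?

For each vertex v, BFS finds the shortest path from v back to v.
The shortest such closed walk is i → p → o → k → r → i, length 5.

5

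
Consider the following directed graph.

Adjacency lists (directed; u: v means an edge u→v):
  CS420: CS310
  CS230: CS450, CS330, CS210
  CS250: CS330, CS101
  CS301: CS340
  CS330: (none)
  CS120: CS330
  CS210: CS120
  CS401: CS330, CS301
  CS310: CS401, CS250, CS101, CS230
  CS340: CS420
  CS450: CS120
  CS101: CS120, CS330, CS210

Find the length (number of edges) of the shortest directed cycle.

For each vertex v, BFS finds the shortest path from v back to v.
The shortest such closed walk is CS420 → CS310 → CS401 → CS301 → CS340 → CS420, length 5.

5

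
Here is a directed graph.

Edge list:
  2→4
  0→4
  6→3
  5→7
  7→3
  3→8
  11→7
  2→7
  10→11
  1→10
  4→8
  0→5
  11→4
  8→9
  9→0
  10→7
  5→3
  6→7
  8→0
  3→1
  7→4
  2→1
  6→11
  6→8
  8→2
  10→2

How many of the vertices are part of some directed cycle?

A vertex is on a directed cycle iff it belongs to a strongly connected component of size ≥ 2 (or has a self-loop).
The vertices on cycles are {0, 1, 2, 3, 4, 5, 7, 8, 9, 10, 11} — 11 in total.

11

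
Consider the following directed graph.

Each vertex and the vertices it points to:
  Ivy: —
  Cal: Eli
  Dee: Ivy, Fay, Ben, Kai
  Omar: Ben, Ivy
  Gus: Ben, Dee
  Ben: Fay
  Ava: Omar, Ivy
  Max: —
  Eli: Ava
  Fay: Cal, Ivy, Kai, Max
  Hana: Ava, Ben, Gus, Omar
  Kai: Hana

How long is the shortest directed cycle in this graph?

4

For each vertex v, BFS finds the shortest path from v back to v.
The shortest such closed walk is Hana → Ben → Fay → Kai → Hana, length 4.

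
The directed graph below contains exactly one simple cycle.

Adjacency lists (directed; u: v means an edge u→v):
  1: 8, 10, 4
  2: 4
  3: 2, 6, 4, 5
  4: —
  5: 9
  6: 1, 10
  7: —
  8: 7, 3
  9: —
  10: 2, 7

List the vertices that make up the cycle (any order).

1, 3, 6, 8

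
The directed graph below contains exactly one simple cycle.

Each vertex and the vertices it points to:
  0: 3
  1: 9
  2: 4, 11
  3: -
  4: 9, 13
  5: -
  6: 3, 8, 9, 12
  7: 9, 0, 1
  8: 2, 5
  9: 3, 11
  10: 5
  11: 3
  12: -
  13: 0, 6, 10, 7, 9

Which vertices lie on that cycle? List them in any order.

2, 4, 6, 8, 13

DFS with gray/black marking from 4:
4 gray
  9 gray
    3 gray
    3 black
    11 gray
      11→3: 3 black — skip
    11 black
  9 black
  13 gray
    0 gray
      0→3: 3 black — skip
    0 black
    6 gray
      6→3: 3 black — skip
      8 gray
        2 gray
          2→4: 4 is gray → back edge
Back edge closes the cycle 4 → 13 → 6 → 8 → 2 → 4; its vertices are {2, 4, 6, 8, 13}.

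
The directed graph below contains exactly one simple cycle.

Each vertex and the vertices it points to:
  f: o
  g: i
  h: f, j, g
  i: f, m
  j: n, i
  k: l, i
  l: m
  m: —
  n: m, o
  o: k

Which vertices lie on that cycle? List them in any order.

DFS with gray/black marking from f:
f gray
  o gray
    k gray
      l gray
        m gray
        m black
      l black
      i gray
        i→f: f is gray → back edge
Back edge closes the cycle f → o → k → i → f; its vertices are {f, i, k, o}.

f, i, k, o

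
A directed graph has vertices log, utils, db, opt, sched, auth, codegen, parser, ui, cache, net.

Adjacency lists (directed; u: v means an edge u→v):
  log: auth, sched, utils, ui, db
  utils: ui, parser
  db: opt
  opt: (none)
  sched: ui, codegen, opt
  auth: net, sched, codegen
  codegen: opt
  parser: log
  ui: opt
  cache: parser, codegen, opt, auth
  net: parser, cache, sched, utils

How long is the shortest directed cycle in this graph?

For each vertex v, BFS finds the shortest path from v back to v.
The shortest such closed walk is net → cache → auth → net, length 3.

3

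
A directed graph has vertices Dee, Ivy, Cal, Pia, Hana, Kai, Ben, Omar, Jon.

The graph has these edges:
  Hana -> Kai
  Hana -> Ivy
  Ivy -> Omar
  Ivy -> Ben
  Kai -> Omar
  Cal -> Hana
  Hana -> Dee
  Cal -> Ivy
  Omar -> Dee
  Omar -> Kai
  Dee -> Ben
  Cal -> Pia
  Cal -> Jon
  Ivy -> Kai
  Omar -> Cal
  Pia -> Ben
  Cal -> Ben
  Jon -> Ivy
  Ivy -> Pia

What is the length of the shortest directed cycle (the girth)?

2

For each vertex v, BFS finds the shortest path from v back to v.
The shortest such closed walk is Omar → Kai → Omar, length 2.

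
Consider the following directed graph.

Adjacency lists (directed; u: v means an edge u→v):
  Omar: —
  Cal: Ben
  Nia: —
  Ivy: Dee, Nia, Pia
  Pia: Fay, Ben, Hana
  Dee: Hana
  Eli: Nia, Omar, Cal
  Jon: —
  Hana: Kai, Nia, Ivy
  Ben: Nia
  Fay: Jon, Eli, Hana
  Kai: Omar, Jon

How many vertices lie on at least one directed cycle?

5

A vertex is on a directed cycle iff it belongs to a strongly connected component of size ≥ 2 (or has a self-loop).
The vertices on cycles are {Dee, Fay, Ivy, Pia, Hana} — 5 in total.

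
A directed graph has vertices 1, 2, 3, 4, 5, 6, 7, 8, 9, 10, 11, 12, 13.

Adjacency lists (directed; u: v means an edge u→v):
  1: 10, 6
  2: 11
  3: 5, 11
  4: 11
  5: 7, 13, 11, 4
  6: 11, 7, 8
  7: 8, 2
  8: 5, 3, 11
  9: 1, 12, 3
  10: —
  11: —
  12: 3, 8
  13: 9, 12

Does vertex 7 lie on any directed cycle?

Yes

7 is on a cycle iff 7 can reach itself via ≥1 edge.
7 → 8 → 5 → 7 — yes.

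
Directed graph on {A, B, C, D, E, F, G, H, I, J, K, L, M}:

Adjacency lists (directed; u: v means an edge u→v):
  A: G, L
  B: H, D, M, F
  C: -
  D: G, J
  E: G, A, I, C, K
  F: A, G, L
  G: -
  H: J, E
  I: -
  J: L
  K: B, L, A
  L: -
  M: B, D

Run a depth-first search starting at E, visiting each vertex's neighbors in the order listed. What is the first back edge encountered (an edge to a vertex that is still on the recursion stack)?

DFS from E (visiting each vertex's neighbors in the order listed); mark gray on enter, black on exit:
E gray
  G gray
  G black
  A gray
    A→G: G black — skip
    L gray
    L black
  A black
  I gray
  I black
  C gray
  C black
  K gray
    B gray
      H gray
        J gray
          J→L: L black — skip
        J black
        H→E: E is gray → back edge
First back edge: H → E.

H→E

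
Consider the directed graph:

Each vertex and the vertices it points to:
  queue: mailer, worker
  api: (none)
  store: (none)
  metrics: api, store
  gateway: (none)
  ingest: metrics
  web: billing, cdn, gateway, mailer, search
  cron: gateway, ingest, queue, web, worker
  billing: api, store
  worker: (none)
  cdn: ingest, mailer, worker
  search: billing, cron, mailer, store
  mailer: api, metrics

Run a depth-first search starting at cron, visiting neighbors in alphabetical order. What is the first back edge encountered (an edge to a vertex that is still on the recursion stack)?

search->cron

DFS from cron (visiting neighbors in alphabetical order); mark gray on enter, black on exit:
cron gray
  gateway gray
  gateway black
  ingest gray
    metrics gray
      api gray
      api black
      store gray
      store black
    metrics black
  ingest black
  queue gray
    mailer gray
      mailer→api: api black — skip
      mailer→metrics: metrics black — skip
    mailer black
    worker gray
    worker black
  queue black
  web gray
    billing gray
      billing→api: api black — skip
      billing→store: store black — skip
    billing black
    cdn gray
      cdn→ingest: ingest black — skip
      cdn→mailer: mailer black — skip
      cdn→worker: worker black — skip
    cdn black
    web→gateway: gateway black — skip
    web→mailer: mailer black — skip
    search gray
      search→billing: billing black — skip
      search→cron: cron is gray → back edge
First back edge: search → cron.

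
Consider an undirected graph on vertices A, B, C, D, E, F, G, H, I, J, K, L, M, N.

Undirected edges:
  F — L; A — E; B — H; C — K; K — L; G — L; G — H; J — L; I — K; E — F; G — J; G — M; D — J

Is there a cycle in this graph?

Yes

DFS, tracking each vertex's parent; an edge to a visited non-parent vertex closes a cycle.
Start from B:
visit B (parent –)
  visit H (parent B)
    visit G (parent H)
      visit M (parent G)
        M–G: parent, skip
      G–H: parent, skip
      visit L (parent G)
        L–G: parent, skip
        visit K (parent L)
          visit C (parent K)
            C–K: parent, skip
          K–L: parent, skip
          visit I (parent K)
            I–K: parent, skip
        visit J (parent L)
          J–L: parent, skip
          J–G: G visited and ≠ parent → cycle
Cycle: G – L – J – G.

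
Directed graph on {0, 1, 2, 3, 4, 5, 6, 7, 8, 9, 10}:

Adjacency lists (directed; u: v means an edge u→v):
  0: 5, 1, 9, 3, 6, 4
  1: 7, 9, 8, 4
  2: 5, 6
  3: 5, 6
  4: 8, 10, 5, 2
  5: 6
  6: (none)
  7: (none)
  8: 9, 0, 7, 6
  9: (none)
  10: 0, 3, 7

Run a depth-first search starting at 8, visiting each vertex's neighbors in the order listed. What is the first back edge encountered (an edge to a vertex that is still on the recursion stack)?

DFS from 8 (visiting each vertex's neighbors in the order listed); mark gray on enter, black on exit:
8 gray
  9 gray
  9 black
  0 gray
    5 gray
      6 gray
      6 black
    5 black
    1 gray
      7 gray
      7 black
      1→9: 9 black — skip
      1→8: 8 is gray → back edge
First back edge: 1 → 8.

1->8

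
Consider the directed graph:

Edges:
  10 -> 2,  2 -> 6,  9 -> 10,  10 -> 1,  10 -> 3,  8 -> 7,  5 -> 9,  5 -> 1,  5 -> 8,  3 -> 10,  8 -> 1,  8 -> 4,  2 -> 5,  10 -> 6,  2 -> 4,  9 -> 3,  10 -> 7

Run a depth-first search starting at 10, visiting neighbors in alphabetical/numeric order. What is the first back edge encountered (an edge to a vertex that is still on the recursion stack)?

DFS from 10 (visiting neighbors in alphabetical/numeric order); mark gray on enter, black on exit:
10 gray
  1 gray
  1 black
  2 gray
    4 gray
    4 black
    5 gray
      5→1: 1 black — skip
      8 gray
        8→1: 1 black — skip
        8→4: 4 black — skip
        7 gray
        7 black
      8 black
      9 gray
        3 gray
          3→10: 10 is gray → back edge
First back edge: 3 → 10.

3→10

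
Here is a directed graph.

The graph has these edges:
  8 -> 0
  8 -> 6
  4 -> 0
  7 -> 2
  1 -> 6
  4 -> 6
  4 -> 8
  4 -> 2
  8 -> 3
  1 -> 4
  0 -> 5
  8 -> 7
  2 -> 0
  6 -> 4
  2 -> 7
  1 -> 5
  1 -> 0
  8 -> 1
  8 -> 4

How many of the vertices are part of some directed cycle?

6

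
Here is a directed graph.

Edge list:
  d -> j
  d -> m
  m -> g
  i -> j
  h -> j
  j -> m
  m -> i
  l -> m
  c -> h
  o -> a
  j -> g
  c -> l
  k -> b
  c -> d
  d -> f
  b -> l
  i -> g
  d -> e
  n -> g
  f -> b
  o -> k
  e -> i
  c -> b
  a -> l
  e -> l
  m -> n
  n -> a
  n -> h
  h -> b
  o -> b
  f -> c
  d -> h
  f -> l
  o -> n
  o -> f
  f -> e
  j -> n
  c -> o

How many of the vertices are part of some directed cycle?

12

A vertex is on a directed cycle iff it belongs to a strongly connected component of size ≥ 2 (or has a self-loop).
The vertices on cycles are {a, b, c, d, f, h, i, j, l, m, n, o} — 12 in total.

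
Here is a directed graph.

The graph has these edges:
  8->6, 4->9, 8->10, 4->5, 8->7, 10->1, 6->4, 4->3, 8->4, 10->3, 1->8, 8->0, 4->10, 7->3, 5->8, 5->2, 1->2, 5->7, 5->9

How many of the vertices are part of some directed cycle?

6

A vertex is on a directed cycle iff it belongs to a strongly connected component of size ≥ 2 (or has a self-loop).
The vertices on cycles are {1, 4, 5, 6, 8, 10} — 6 in total.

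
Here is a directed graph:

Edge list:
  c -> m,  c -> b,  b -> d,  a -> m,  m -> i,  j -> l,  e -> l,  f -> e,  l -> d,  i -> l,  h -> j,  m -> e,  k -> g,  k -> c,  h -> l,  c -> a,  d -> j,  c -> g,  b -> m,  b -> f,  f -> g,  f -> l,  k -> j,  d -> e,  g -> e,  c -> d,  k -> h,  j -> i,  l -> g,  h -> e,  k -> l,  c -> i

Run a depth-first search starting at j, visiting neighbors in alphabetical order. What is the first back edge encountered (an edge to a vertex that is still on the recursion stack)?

DFS from j (visiting neighbors in alphabetical order); mark gray on enter, black on exit:
j gray
  i gray
    l gray
      d gray
        e gray
          e→l: l is gray → back edge
First back edge: e → l.

e->l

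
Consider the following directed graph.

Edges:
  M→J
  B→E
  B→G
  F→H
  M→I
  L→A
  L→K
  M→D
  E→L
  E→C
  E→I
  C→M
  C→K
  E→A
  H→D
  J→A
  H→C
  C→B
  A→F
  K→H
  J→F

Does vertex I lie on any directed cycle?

No

I lies on a cycle iff there is a path from I back to itself.
Exploring from I, it never reaches itself; equivalently, its strongly connected component is a singleton.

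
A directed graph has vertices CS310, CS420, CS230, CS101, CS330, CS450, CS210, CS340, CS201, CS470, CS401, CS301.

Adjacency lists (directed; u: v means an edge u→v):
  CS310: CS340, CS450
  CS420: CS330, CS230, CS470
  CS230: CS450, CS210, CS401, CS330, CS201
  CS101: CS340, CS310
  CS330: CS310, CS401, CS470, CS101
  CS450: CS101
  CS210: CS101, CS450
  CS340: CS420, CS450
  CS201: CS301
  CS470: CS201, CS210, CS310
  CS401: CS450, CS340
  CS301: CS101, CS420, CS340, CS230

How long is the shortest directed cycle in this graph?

For each vertex v, BFS finds the shortest path from v back to v.
The shortest such closed walk is CS301 → CS230 → CS201 → CS301, length 3.

3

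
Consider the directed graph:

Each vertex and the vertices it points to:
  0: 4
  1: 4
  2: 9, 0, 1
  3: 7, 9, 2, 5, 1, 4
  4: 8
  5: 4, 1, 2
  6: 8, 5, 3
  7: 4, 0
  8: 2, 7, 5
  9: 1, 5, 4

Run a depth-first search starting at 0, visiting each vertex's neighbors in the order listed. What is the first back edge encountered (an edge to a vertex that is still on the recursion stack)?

1→4

DFS from 0 (visiting each vertex's neighbors in the order listed); mark gray on enter, black on exit:
0 gray
  4 gray
    8 gray
      2 gray
        9 gray
          1 gray
            1→4: 4 is gray → back edge
First back edge: 1 → 4.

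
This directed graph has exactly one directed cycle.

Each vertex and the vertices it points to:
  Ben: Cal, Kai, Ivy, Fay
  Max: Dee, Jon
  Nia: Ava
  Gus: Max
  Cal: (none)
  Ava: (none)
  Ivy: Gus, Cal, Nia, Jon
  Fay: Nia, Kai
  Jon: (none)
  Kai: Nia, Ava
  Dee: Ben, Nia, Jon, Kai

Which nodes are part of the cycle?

Ben, Dee, Gus, Ivy, Max

DFS with gray/black marking from Max:
Max gray
  Dee gray
    Ben gray
      Cal gray
      Cal black
      Kai gray
        Nia gray
          Ava gray
          Ava black
        Nia black
        Kai→Ava: Ava black — skip
      Kai black
      Ivy gray
        Gus gray
          Gus→Max: Max is gray → back edge
Back edge closes the cycle Max → Dee → Ben → Ivy → Gus → Max; its vertices are {Ben, Dee, Gus, Ivy, Max}.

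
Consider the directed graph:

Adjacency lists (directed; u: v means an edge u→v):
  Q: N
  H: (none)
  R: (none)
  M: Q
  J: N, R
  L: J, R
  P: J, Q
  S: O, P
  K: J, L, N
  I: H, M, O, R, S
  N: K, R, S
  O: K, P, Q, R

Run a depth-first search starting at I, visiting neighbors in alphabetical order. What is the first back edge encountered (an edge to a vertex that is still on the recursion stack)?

J->N

DFS from I (visiting neighbors in alphabetical order); mark gray on enter, black on exit:
I gray
  H gray
  H black
  M gray
    Q gray
      N gray
        K gray
          J gray
            J→N: N is gray → back edge
First back edge: J → N.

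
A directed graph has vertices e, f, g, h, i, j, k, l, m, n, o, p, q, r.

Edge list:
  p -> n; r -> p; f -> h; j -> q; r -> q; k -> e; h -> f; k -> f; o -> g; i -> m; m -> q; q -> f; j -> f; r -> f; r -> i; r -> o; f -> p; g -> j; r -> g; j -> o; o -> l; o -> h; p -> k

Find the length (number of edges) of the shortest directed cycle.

For each vertex v, BFS finds the shortest path from v back to v.
The shortest such closed walk is f → h → f, length 2.

2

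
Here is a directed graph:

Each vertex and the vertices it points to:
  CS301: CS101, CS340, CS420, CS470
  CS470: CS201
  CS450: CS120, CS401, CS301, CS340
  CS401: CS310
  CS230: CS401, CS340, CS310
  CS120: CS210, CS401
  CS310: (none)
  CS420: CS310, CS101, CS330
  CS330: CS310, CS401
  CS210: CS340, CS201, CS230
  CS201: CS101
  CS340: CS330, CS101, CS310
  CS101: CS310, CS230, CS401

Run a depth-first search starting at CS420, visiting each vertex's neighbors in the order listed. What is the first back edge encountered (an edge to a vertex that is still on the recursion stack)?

CS340→CS101

DFS from CS420 (visiting each vertex's neighbors in the order listed); mark gray on enter, black on exit:
CS420 gray
  CS310 gray
  CS310 black
  CS101 gray
    CS101→CS310: CS310 black — skip
    CS230 gray
      CS401 gray
        CS401→CS310: CS310 black — skip
      CS401 black
      CS340 gray
        CS330 gray
          CS330→CS310: CS310 black — skip
          CS330→CS401: CS401 black — skip
        CS330 black
        CS340→CS101: CS101 is gray → back edge
First back edge: CS340 → CS101.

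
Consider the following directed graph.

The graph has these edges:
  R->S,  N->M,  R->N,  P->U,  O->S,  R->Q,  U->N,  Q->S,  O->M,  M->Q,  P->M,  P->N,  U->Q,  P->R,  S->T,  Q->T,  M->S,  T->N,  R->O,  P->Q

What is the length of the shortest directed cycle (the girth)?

For each vertex v, BFS finds the shortest path from v back to v.
The shortest such closed walk is Q → T → N → M → Q, length 4.

4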